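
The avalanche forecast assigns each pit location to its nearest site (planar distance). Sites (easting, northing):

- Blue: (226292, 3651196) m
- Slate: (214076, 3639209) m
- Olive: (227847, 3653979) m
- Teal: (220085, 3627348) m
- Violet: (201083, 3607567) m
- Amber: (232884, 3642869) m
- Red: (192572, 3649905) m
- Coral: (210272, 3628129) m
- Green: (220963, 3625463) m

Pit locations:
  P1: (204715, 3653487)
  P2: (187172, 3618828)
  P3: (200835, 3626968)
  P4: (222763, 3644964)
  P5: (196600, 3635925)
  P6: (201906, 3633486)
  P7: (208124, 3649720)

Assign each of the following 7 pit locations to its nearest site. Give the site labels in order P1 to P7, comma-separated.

Red, Violet, Coral, Blue, Red, Coral, Slate

P1 → Red (d²=160283173.00)
P2 → Violet (d²=320326042.00)
P3 → Coral (d²=90404890.00)
P4 → Blue (d²=51291665.00)
P5 → Red (d²=211665184.00)
P6 → Coral (d²=98687405.00)
P7 → Slate (d²=145907425.00)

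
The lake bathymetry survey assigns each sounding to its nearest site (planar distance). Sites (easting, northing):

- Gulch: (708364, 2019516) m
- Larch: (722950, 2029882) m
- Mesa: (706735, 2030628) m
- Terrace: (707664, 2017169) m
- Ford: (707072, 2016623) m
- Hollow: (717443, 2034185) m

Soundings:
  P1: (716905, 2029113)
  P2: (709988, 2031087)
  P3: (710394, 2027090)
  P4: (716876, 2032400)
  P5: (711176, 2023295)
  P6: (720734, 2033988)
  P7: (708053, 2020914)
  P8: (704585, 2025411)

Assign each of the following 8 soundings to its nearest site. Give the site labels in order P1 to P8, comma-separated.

P1 → Hollow (d²=26014628.00)
P2 → Mesa (d²=10792690.00)
P3 → Mesa (d²=25905725.00)
P4 → Hollow (d²=3507714.00)
P5 → Gulch (d²=22188185.00)
P6 → Hollow (d²=10869490.00)
P7 → Gulch (d²=2051125.00)
P8 → Mesa (d²=31839589.00)

Hollow, Mesa, Mesa, Hollow, Gulch, Hollow, Gulch, Mesa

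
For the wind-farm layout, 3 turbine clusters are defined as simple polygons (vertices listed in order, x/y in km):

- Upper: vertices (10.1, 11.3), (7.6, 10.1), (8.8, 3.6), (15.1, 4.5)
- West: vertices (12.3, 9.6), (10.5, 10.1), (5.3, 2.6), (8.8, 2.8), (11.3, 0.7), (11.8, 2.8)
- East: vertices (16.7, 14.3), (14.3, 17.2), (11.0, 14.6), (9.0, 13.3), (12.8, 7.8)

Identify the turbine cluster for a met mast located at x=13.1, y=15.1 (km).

East

Cast a ray rightward from (13.1, 15.1). For each polygon, the edges (by vertex number in listed order) whose endpoints lie on opposite sides of y = 15.1, where each meets that height, and whether that is right or left of the point:
Upper: no edge straddles that height → 0 crossings.
West: no edge straddles that height → 0 crossings.
East: 1–2 at x≈16.04 (right), 2–3 at x≈11.63 (left) → 1 crossing.
Only East has an odd count, so the point is inside East.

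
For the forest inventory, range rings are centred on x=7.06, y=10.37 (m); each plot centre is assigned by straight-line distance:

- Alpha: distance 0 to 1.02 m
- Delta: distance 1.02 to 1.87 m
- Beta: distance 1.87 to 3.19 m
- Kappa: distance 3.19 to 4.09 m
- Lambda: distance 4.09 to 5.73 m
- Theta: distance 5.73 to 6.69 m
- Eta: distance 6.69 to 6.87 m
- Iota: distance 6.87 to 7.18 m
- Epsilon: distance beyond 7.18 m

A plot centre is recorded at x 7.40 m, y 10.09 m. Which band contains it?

Alpha

Distance = √((7.40−7.06)² + (10.09−10.37)²) = √(0.116 + 0.078) = 0.440 m.
0 ≤ 0.440 < 1.02 → Alpha.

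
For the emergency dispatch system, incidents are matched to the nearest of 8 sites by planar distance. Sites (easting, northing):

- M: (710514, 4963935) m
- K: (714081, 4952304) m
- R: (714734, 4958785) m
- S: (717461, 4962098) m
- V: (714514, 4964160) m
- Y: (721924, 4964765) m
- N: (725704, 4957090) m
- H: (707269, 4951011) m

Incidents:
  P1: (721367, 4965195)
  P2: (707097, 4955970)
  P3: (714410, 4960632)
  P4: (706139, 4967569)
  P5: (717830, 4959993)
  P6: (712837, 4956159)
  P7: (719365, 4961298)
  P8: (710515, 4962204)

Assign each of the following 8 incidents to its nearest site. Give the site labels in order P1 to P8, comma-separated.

P1 → Y (d²=495149.00)
P2 → H (d²=24621265.00)
P3 → R (d²=3516385.00)
P4 → M (d²=32346581.00)
P5 → S (d²=4567186.00)
P6 → R (d²=10494485.00)
P7 → S (d²=4265216.00)
P8 → M (d²=2996362.00)

Y, H, R, M, S, R, S, M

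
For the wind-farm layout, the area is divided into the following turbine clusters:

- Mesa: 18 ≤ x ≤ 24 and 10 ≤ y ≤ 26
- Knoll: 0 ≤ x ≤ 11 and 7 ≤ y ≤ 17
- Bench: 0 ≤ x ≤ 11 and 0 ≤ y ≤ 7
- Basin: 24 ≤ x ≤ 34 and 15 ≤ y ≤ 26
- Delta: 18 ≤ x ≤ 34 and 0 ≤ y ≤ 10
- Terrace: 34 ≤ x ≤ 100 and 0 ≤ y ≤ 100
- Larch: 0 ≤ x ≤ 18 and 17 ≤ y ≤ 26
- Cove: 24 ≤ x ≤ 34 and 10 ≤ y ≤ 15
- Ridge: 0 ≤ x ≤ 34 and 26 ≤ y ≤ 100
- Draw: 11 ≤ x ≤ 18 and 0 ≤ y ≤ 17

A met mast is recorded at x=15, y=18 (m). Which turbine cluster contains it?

The point has x = 15 and y = 18.
Only Larch satisfies 0 ≤ x ≤ 18 and 17 ≤ y ≤ 26.

Larch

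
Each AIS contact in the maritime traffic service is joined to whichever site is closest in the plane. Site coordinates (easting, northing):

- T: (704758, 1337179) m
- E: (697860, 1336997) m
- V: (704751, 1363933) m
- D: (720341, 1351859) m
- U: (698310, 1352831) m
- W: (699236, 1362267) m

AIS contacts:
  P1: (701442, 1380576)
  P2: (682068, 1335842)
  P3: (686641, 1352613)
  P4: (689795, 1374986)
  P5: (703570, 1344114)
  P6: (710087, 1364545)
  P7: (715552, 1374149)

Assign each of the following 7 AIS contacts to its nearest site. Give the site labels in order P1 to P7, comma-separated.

P1 → V (d²=287938930.00)
P2 → E (d²=250721289.00)
P3 → U (d²=136213085.00)
P4 → W (d²=250905442.00)
P5 → T (d²=49505569.00)
P6 → V (d²=28847440.00)
P7 → V (d²=221028257.00)

V, E, U, W, T, V, V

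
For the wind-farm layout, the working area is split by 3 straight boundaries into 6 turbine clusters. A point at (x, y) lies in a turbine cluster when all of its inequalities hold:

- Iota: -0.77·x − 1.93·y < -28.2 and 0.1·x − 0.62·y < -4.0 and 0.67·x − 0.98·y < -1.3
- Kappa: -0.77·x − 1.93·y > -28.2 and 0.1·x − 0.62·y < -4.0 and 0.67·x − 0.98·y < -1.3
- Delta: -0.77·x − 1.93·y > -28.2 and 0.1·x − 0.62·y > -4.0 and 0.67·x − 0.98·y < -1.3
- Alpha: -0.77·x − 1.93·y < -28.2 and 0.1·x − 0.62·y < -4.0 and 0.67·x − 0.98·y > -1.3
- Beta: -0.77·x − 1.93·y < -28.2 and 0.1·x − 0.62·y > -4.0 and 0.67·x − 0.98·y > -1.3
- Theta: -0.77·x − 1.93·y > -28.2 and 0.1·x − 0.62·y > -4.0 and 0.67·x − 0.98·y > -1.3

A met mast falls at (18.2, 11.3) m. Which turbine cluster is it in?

-0.77·18.2 − 1.93·11.3 = -35.823, which is < -28.2
0.1·18.2 − 0.62·11.3 = -5.186, which is < -4.0
0.67·18.2 − 0.98·11.3 = 1.120, which is > -1.3
This sign pattern matches Alpha.

Alpha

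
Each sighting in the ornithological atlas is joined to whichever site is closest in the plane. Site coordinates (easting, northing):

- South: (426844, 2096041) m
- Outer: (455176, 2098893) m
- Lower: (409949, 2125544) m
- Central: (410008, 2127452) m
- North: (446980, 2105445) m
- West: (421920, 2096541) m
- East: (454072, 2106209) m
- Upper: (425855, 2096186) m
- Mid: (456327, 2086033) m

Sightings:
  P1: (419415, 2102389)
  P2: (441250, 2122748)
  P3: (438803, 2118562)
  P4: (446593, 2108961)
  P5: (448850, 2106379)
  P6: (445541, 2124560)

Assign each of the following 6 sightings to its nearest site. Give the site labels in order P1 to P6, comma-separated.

P1 → West (d²=40474129.00)
P2 → North (d²=332226709.00)
P3 → North (d²=238919018.00)
P4 → North (d²=12512025.00)
P5 → North (d²=4369256.00)
P6 → North (d²=367453946.00)

West, North, North, North, North, North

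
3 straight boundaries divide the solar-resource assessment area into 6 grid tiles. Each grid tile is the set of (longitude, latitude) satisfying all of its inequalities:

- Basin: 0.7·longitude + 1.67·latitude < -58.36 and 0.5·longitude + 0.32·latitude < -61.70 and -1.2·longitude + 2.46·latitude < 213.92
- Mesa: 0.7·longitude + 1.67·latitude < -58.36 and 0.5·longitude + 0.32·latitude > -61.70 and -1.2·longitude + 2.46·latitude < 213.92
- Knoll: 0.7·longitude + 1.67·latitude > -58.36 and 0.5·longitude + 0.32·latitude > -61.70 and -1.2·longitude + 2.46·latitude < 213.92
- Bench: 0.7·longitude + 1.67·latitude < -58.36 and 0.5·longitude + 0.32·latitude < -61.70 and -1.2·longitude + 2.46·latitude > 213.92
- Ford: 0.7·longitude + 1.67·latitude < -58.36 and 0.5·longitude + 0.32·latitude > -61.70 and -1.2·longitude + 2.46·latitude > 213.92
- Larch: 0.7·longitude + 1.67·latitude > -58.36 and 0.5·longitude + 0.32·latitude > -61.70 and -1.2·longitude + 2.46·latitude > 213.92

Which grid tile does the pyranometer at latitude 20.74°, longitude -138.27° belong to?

Bench

0.7·-138.27 + 1.67·20.74 = -62.153, which is < -58.36
0.5·-138.27 + 0.32·20.74 = -62.498, which is < -61.70
-1.2·-138.27 + 2.46·20.74 = 216.944, which is > 213.92
This sign pattern matches Bench.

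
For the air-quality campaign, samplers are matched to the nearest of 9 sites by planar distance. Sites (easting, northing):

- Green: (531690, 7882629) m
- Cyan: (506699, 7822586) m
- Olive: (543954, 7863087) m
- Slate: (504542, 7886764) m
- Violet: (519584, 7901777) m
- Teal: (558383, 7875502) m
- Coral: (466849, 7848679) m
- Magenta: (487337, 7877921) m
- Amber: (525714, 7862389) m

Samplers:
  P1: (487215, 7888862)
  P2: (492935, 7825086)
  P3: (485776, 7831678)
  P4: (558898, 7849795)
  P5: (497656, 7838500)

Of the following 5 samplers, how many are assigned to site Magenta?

1

P1 → Magenta
P2 → Cyan
P3 → Cyan
P4 → Olive
P5 → Cyan
1 of the 5 goes to Magenta.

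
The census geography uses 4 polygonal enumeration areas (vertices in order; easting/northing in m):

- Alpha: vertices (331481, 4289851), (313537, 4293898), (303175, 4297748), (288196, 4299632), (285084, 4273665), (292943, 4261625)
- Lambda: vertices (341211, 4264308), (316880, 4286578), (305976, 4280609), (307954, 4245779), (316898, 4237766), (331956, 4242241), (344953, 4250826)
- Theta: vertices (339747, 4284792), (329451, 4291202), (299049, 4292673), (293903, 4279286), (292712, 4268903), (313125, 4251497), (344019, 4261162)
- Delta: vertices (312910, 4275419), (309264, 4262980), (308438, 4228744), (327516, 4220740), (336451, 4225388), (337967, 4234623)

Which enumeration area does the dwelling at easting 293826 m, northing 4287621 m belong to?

Cast a ray rightward from (293826, 4287621). For each polygon, the edges (by vertex number in listed order) whose endpoints lie on opposite sides of northing = 4287621, where each meets that height, and whether that is right or left of the point:
Alpha: 4–5 at easting≈286756.5 (left), 6–1 at easting≈328436.3 (right) → 1 crossing.
Lambda: no edge straddles that height → 0 crossings.
Theta: 1–2 at easting≈335202.9 (right), 3–4 at easting≈297107.0 (right) → 2 crossings.
Delta: no edge straddles that height → 0 crossings.
Only Alpha has an odd count, so the point is inside Alpha.

Alpha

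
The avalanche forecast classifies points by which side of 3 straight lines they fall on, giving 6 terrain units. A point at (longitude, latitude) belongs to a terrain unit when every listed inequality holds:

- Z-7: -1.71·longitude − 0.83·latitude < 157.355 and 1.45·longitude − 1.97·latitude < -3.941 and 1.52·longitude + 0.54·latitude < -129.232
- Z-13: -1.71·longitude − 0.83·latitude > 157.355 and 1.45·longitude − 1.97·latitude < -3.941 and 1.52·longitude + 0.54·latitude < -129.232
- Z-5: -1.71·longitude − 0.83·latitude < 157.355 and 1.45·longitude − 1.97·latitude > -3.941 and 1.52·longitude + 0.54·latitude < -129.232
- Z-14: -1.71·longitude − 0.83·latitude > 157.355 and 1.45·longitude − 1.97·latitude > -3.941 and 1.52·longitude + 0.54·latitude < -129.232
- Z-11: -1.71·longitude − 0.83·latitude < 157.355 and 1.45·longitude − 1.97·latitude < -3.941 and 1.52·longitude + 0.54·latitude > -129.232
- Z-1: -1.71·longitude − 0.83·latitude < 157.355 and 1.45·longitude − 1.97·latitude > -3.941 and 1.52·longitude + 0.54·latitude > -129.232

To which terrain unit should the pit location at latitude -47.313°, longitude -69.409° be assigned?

-1.71·-69.409 − 0.83·-47.313 = 157.959, which is > 157.355
1.45·-69.409 − 1.97·-47.313 = -7.436, which is < -3.941
1.52·-69.409 + 0.54·-47.313 = -131.051, which is < -129.232
This sign pattern matches Z-13.

Z-13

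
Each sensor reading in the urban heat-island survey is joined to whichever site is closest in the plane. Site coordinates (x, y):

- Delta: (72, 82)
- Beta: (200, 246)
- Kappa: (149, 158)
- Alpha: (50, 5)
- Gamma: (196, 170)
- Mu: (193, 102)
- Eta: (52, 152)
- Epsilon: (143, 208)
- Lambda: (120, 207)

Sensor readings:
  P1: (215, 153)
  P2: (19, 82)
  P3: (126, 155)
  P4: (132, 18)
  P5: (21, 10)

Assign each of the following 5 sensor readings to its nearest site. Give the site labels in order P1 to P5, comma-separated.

Gamma, Delta, Kappa, Alpha, Alpha

P1 → Gamma (d²=650.00)
P2 → Delta (d²=2809.00)
P3 → Kappa (d²=538.00)
P4 → Alpha (d²=6893.00)
P5 → Alpha (d²=866.00)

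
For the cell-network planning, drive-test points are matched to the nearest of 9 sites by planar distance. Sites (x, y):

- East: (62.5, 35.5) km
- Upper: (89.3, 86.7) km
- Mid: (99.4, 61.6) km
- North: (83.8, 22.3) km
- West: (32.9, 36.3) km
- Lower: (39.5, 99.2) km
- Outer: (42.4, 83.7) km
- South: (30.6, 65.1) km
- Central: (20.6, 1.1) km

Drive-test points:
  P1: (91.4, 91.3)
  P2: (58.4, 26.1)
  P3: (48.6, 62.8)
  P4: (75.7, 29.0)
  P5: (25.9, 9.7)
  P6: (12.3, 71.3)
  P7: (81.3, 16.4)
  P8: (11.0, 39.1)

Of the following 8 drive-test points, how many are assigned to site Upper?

1

P1 → Upper
P2 → East
P3 → South
P4 → North
P5 → Central
P6 → South
P7 → North
P8 → West
1 of the 8 goes to Upper.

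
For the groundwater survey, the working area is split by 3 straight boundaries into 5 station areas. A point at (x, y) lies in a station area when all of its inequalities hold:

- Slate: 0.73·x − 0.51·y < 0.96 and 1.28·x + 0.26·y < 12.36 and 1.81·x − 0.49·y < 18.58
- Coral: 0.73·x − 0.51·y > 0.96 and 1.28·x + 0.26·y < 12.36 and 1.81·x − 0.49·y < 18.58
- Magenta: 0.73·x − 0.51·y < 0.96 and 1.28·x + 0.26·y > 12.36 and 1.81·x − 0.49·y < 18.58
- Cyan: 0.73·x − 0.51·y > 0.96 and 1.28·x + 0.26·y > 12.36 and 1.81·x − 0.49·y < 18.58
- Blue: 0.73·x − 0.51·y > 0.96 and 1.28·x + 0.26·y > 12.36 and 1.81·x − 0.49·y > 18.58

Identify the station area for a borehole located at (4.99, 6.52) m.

0.73·4.99 − 0.51·6.52 = 0.318, which is < 0.96
1.28·4.99 + 0.26·6.52 = 8.082, which is < 12.36
1.81·4.99 − 0.49·6.52 = 5.837, which is < 18.58
This sign pattern matches Slate.

Slate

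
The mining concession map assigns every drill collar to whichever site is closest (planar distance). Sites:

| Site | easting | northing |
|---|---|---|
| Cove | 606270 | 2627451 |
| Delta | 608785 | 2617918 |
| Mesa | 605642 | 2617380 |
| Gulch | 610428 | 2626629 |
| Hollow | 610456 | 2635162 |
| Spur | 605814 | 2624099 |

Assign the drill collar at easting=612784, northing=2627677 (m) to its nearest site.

Squared distances to each site:
Cove: 42483272.000; Delta: 111230082.000; Mesa: 157036373.000; Gulch: 6649040.000; Hollow: 61444809.000; Spur: 61382984.000.
Minimum at Gulch.

Gulch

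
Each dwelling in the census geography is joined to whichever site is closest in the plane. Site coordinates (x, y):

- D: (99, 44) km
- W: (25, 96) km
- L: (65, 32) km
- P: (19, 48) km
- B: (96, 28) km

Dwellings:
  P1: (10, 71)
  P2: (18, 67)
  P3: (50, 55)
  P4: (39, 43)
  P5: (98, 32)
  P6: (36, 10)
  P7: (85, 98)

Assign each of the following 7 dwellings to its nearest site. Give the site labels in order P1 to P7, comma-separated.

P1 → P (d²=610.00)
P2 → P (d²=362.00)
P3 → L (d²=754.00)
P4 → P (d²=425.00)
P5 → B (d²=20.00)
P6 → L (d²=1325.00)
P7 → D (d²=3112.00)

P, P, L, P, B, L, D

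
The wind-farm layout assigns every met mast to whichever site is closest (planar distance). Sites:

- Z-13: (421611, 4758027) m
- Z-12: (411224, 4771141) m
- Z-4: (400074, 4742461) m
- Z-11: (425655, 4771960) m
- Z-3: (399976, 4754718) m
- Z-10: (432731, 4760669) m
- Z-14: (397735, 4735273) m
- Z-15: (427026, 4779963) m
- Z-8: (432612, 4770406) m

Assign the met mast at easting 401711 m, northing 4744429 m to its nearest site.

Squared distances to each site:
Z-13: 580915604.000; Z-12: 804028113.000; Z-4: 6552793.000; Z-11: 1331271097.000; Z-3: 108873746.000; Z-10: 1225978000.000; Z-14: 99640912.000; Z-15: 1903514381.000; Z-8: 1629676330.000.
Minimum at Z-4.

Z-4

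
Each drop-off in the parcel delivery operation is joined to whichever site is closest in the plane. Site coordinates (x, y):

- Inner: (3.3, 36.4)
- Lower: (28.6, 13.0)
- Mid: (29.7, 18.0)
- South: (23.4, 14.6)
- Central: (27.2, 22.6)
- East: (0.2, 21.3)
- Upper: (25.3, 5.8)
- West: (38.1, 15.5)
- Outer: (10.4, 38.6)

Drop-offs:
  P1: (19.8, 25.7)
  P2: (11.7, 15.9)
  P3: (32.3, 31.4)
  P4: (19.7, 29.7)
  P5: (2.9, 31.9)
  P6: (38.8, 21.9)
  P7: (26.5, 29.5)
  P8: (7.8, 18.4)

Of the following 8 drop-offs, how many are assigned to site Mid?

0

P1 → Central
P2 → South
P3 → Central
P4 → Central
P5 → Inner
P6 → West
P7 → Central
P8 → East
0 of the 8 go to Mid.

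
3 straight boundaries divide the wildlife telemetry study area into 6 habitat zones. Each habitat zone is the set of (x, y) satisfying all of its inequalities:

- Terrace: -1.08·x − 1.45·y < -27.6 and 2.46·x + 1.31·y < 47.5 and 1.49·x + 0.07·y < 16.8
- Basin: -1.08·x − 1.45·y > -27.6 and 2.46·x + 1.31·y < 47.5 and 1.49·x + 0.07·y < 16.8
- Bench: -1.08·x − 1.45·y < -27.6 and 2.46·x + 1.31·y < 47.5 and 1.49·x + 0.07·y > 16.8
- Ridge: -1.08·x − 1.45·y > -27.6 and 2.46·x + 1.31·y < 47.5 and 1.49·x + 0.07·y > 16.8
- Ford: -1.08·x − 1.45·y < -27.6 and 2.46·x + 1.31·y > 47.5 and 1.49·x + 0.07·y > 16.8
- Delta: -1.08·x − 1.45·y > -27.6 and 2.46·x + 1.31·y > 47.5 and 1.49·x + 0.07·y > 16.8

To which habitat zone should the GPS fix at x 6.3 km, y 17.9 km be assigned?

-1.08·6.3 − 1.45·17.9 = -32.759, which is < -27.6
2.46·6.3 + 1.31·17.9 = 38.947, which is < 47.5
1.49·6.3 + 0.07·17.9 = 10.640, which is < 16.8
This sign pattern matches Terrace.

Terrace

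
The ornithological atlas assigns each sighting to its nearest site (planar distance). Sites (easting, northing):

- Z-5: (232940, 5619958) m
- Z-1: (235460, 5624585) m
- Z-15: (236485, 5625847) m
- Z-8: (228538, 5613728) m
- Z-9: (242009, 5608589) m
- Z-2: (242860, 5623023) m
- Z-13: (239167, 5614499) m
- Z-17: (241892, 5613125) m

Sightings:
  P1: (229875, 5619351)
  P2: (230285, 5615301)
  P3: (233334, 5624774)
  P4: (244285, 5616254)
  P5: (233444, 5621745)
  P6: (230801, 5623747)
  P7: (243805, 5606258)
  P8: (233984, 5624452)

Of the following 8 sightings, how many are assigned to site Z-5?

P1 → Z-5
P2 → Z-8
P3 → Z-1
P4 → Z-17
P5 → Z-5
P6 → Z-5
P7 → Z-9
P8 → Z-1
3 of the 8 go to Z-5.

3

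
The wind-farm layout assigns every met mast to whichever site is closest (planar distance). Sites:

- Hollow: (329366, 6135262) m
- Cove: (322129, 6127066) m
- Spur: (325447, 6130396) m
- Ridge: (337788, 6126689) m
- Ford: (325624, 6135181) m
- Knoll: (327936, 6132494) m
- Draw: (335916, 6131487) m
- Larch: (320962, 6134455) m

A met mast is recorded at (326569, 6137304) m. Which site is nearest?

Ford

Squared distances to each site:
Hollow: 11992973.000; Cove: 124530244.000; Spur: 48979348.000; Ridge: 238544186.000; Ford: 5400154.000; Knoll: 25004789.000; Draw: 121203898.000; Larch: 39555250.000.
Minimum at Ford.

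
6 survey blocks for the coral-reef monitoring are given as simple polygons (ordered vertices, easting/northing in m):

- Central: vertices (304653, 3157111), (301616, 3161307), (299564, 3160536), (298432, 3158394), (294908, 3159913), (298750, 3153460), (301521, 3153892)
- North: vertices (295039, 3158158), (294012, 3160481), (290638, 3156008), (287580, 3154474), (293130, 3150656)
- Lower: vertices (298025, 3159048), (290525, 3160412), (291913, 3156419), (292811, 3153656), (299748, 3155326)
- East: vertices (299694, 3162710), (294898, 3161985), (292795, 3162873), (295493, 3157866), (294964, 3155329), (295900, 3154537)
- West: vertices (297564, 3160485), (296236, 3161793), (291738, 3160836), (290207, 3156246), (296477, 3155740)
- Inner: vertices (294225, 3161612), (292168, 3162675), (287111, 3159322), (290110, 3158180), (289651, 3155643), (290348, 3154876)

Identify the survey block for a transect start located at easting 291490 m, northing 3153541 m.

Cast a ray rightward from (291490, 3153541). For each polygon, the edges (by vertex number in listed order) whose endpoints lie on opposite sides of northing = 3153541, where each meets that height, and whether that is right or left of the point:
Central: 5–6 at easting≈298701.8 (right), 6–7 at easting≈299269.6 (right) → 2 crossings.
North: 4–5 at easting≈288936.2 (left), 5–1 at easting≈293864.1 (right) → 1 crossing.
Lower: no edge straddles that height → 0 crossings.
East: no edge straddles that height → 0 crossings.
West: no edge straddles that height → 0 crossings.
Inner: no edge straddles that height → 0 crossings.
Only North has an odd count, so the point is inside North.

North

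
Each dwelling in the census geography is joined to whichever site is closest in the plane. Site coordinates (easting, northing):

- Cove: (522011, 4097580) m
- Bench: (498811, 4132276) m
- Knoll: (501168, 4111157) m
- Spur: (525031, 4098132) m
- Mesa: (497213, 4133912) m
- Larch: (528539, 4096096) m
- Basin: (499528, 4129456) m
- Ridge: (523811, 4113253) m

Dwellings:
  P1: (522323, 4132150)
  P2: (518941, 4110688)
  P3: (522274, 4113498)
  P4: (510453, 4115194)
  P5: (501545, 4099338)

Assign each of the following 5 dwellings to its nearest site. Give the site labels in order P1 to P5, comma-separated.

P1 → Ridge (d²=359310753.00)
P2 → Ridge (d²=30296125.00)
P3 → Ridge (d²=2422394.00)
P4 → Knoll (d²=102508594.00)
P5 → Knoll (d²=139830890.00)

Ridge, Ridge, Ridge, Knoll, Knoll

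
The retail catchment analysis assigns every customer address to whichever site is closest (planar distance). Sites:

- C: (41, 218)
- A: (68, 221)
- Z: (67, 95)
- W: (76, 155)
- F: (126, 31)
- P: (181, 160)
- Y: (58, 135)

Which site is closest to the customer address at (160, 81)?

F

Squared distances to each site:
C: 32930.000; A: 28064.000; Z: 8845.000; W: 12532.000; F: 3656.000; P: 6682.000; Y: 13320.000.
Minimum at F.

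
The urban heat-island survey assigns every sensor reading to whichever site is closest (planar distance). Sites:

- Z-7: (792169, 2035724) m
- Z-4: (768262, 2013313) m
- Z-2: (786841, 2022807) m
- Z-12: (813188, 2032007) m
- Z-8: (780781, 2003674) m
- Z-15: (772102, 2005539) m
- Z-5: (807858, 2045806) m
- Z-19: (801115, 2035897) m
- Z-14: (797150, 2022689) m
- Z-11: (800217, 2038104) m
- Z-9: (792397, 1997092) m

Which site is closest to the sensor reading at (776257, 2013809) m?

Squared distances to each site:
Z-7: 733458969.000; Z-4: 64166041.000; Z-2: 192985060.000; Z-12: 1695065965.000; Z-8: 123184801.000; Z-15: 85656925.000; Z-5: 2022431210.000; Z-19: 1105799908.000; Z-14: 515371849.000; Z-11: 1164328625.000; Z-9: 539957689.000.
Minimum at Z-4.

Z-4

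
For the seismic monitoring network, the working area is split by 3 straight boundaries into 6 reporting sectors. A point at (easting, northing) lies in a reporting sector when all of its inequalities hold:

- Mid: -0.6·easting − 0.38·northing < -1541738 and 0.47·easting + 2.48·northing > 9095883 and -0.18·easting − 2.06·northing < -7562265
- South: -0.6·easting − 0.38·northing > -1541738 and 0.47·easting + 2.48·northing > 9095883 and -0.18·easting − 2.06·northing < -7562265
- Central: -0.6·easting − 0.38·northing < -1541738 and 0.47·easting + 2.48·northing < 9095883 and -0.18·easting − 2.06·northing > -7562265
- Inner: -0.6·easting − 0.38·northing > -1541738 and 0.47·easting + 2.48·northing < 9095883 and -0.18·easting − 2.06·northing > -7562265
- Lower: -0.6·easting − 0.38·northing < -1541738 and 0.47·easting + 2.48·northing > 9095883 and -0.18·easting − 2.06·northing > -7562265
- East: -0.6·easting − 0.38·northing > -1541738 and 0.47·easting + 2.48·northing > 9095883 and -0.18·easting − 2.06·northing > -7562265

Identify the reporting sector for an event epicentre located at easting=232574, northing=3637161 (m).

-0.6·232574 − 0.38·3637161 = -1521665.580, which is > -1541738
0.47·232574 + 2.48·3637161 = 9129469.060, which is > 9095883
-0.18·232574 − 2.06·3637161 = -7534414.980, which is > -7562265
This sign pattern matches East.

East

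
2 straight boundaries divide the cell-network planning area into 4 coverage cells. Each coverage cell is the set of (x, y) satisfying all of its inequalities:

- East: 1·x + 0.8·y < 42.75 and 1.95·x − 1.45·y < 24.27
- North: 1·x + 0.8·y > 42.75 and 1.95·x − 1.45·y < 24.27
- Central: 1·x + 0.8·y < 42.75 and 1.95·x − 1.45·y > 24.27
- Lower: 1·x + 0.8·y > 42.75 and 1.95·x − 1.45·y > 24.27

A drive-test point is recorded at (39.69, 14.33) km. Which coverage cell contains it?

1·39.69 + 0.8·14.33 = 51.154, which is > 42.75
1.95·39.69 − 1.45·14.33 = 56.617, which is > 24.27
This sign pattern matches Lower.

Lower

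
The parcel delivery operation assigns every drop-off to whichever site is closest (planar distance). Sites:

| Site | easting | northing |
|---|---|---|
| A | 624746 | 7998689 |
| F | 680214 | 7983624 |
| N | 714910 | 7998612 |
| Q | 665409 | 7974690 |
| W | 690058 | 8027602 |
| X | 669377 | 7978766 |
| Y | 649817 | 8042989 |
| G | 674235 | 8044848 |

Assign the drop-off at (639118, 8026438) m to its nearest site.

Y

Squared distances to each site:
A: 976561385.000; F: 3521919812.000; N: 6518713540.000; Q: 3369072185.000; W: 2596238496.000; X: 3188226665.000; Y: 388404202.000; G: 1572131789.000.
Minimum at Y.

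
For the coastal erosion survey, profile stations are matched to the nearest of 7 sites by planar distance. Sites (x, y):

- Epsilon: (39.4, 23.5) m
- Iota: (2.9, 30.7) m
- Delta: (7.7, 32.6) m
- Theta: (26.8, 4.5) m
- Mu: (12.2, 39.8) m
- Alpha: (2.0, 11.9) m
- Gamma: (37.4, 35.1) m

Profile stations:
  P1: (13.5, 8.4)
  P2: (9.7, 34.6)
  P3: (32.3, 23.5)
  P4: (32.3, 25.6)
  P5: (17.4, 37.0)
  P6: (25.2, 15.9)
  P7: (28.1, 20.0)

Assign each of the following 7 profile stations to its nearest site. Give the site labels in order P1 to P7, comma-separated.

P1 → Alpha (d²=144.50)
P2 → Delta (d²=8.00)
P3 → Epsilon (d²=50.41)
P4 → Epsilon (d²=54.82)
P5 → Mu (d²=34.88)
P6 → Theta (d²=132.52)
P7 → Epsilon (d²=139.94)

Alpha, Delta, Epsilon, Epsilon, Mu, Theta, Epsilon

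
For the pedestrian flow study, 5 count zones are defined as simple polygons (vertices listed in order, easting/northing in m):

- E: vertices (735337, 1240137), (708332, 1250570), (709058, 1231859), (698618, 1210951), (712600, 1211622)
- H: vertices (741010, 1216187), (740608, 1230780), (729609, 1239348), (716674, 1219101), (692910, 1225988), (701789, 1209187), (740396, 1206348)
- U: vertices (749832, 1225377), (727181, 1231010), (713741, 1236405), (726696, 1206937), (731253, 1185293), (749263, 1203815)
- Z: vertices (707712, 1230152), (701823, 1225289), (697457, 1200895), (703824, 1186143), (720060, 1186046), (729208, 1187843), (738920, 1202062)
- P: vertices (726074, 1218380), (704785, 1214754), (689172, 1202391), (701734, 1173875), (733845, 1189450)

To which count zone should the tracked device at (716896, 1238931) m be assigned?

E

Cast a ray rightward from (716896, 1238931). For each polygon, the edges (by vertex number in listed order) whose endpoints lie on opposite sides of northing = 1238931, where each meets that height, and whether that is right or left of the point:
E: 2–3 at easting≈708783.6 (left), 5–1 at easting≈734375.4 (right) → 1 crossing.
H: 2–3 at easting≈730144.3 (right), 3–4 at easting≈729342.6 (right) → 2 crossings.
U: no edge straddles that height → 0 crossings.
Z: no edge straddles that height → 0 crossings.
P: no edge straddles that height → 0 crossings.
Only E has an odd count, so the point is inside E.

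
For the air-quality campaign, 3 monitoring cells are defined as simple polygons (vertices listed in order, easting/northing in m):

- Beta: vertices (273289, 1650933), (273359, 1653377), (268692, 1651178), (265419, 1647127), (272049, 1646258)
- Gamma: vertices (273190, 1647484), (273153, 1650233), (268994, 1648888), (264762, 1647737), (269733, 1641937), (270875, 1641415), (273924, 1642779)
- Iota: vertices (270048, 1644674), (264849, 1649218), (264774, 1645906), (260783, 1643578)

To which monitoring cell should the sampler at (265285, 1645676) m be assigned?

Cast a ray rightward from (265285, 1645676). For each polygon, the edges (by vertex number in listed order) whose endpoints lie on opposite sides of northing = 1645676, where each meets that height, and whether that is right or left of the point:
Beta: no edge straddles that height → 0 crossings.
Gamma: 4–5 at easting≈266528.4 (right), 7–1 at easting≈273472.1 (right) → 2 crossings.
Iota: 1–2 at easting≈268901.6 (right), 3–4 at easting≈264379.7 (left) → 1 crossing.
Only Iota has an odd count, so the point is inside Iota.

Iota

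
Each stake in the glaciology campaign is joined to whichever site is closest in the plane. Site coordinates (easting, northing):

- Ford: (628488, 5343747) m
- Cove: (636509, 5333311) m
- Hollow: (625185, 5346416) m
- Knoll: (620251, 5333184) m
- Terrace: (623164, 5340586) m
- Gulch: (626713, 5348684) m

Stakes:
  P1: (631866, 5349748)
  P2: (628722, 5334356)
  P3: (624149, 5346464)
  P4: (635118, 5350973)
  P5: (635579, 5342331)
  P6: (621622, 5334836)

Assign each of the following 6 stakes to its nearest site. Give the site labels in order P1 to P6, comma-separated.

P1 → Gulch (d²=27685505.00)
P2 → Cove (d²=61729394.00)
P3 → Hollow (d²=1075600.00)
P4 → Gulch (d²=75883546.00)
P5 → Ford (d²=52287337.00)
P6 → Knoll (d²=4608745.00)

Gulch, Cove, Hollow, Gulch, Ford, Knoll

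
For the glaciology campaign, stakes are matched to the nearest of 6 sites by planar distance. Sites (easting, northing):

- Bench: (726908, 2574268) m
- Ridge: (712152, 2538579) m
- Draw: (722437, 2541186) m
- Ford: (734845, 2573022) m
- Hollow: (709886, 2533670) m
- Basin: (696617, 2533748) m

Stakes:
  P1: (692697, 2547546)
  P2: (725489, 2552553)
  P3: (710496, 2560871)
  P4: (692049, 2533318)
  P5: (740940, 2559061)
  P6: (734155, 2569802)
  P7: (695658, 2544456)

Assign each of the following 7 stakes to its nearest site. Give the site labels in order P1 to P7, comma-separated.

P1 → Basin (d²=205751204.00)
P2 → Draw (d²=138523393.00)
P3 → Bench (d²=448833353.00)
P4 → Basin (d²=21051524.00)
P5 → Ford (d²=232058546.00)
P6 → Ford (d²=10844500.00)
P7 → Basin (d²=115580945.00)

Basin, Draw, Bench, Basin, Ford, Ford, Basin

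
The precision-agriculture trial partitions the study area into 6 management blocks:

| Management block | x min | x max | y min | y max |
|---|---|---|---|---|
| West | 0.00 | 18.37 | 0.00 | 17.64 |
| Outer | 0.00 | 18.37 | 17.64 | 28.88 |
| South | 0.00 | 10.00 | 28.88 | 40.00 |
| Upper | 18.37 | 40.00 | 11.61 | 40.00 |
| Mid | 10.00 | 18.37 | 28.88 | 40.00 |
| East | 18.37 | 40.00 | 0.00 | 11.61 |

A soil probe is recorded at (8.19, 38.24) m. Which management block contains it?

The point has x = 8.19 and y = 38.24.
Only South satisfies 0.00 ≤ x ≤ 10.00 and 28.88 ≤ y ≤ 40.00.

South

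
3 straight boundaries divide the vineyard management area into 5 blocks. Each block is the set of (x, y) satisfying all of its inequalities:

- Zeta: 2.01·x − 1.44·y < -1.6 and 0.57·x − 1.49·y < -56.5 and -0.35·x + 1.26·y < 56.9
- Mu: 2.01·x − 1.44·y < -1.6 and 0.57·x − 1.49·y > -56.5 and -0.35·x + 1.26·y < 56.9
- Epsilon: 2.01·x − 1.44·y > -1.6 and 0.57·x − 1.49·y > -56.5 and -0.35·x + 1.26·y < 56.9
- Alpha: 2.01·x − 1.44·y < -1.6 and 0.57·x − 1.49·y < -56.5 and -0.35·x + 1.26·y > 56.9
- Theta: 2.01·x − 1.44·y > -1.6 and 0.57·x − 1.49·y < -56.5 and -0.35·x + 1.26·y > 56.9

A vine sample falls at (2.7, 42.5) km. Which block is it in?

2.01·2.7 − 1.44·42.5 = -55.773, which is < -1.6
0.57·2.7 − 1.49·42.5 = -61.786, which is < -56.5
-0.35·2.7 + 1.26·42.5 = 52.605, which is < 56.9
This sign pattern matches Zeta.

Zeta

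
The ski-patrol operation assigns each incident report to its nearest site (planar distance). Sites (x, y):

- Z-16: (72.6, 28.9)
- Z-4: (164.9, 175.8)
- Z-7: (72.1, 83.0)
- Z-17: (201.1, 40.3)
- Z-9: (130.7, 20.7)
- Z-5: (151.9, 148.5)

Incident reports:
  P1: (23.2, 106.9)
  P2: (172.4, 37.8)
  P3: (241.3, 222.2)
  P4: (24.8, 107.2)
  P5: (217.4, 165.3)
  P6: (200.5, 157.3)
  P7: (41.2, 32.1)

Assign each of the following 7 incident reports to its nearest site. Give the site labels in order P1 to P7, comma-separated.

P1 → Z-7 (d²=2962.42)
P2 → Z-17 (d²=829.94)
P3 → Z-4 (d²=7989.92)
P4 → Z-7 (d²=2822.93)
P5 → Z-4 (d²=2866.50)
P6 → Z-4 (d²=1609.61)
P7 → Z-16 (d²=996.20)

Z-7, Z-17, Z-4, Z-7, Z-4, Z-4, Z-16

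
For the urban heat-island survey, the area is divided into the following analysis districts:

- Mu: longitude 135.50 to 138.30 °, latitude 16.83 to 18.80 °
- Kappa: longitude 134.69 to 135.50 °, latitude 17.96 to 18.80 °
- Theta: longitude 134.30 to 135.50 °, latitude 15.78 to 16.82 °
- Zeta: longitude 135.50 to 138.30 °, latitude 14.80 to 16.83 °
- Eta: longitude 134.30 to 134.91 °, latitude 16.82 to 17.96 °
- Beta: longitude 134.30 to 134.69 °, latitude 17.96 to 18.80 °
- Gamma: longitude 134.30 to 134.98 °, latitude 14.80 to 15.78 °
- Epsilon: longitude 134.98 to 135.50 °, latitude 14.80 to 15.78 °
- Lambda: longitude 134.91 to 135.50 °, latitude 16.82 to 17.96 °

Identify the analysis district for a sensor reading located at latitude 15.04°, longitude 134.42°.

The point has longitude = 134.42 and latitude = 15.04.
Only Gamma satisfies 134.30 ≤ longitude ≤ 134.98 and 14.80 ≤ latitude ≤ 15.78.

Gamma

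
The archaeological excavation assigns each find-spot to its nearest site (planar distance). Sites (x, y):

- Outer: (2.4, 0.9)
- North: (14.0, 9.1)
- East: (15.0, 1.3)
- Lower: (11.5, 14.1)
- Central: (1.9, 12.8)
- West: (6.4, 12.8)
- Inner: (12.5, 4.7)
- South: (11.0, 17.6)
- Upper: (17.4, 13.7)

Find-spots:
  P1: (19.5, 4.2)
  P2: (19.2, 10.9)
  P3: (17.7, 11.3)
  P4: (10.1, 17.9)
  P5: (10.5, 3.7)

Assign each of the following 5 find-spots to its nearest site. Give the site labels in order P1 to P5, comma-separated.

East, Upper, Upper, South, Inner

P1 → East (d²=28.66)
P2 → Upper (d²=11.08)
P3 → Upper (d²=5.85)
P4 → South (d²=0.90)
P5 → Inner (d²=5.00)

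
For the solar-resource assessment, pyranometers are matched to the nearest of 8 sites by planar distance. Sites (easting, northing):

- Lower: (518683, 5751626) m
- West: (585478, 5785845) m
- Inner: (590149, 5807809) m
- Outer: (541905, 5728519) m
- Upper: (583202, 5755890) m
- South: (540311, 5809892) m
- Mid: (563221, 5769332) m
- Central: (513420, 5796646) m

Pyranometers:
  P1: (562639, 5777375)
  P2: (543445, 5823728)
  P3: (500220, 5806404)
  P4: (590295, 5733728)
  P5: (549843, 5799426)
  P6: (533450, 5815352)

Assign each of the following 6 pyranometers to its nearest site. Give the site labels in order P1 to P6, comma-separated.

P1 → Mid (d²=65028573.00)
P2 → South (d²=201256852.00)
P3 → Central (d²=269458564.00)
P4 → Upper (d²=541464893.00)
P5 → South (d²=200396180.00)
P6 → South (d²=76884921.00)

Mid, South, Central, Upper, South, South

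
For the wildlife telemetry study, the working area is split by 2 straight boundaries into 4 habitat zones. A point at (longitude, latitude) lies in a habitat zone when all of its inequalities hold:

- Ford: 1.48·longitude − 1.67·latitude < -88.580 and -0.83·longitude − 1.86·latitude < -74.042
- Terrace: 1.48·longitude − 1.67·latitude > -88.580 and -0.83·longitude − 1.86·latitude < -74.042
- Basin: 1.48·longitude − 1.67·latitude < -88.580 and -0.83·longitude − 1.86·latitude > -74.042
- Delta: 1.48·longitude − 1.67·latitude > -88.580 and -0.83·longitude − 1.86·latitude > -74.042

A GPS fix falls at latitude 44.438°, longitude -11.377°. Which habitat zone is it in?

1.48·-11.377 − 1.67·44.438 = -91.049, which is < -88.580
-0.83·-11.377 − 1.86·44.438 = -73.212, which is > -74.042
This sign pattern matches Basin.

Basin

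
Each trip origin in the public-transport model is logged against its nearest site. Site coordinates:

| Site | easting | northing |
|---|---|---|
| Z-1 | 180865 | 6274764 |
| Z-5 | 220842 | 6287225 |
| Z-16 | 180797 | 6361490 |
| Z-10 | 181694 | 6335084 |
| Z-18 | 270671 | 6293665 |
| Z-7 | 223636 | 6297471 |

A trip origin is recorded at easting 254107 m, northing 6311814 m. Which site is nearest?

Squared distances to each site:
Z-1: 6737093064.000; Z-5: 1711179146.000; Z-16: 7842061076.000; Z-10: 5785135469.000; Z-18: 603752297.000; Z-7: 1134203490.000.
Minimum at Z-18.

Z-18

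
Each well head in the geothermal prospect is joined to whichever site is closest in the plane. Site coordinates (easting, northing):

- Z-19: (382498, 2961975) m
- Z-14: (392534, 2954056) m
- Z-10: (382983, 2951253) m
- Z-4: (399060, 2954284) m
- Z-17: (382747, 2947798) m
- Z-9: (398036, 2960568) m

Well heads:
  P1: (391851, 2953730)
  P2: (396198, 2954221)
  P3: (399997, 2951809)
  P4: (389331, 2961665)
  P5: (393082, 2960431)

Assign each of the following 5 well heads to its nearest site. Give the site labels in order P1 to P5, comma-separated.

Z-14, Z-4, Z-4, Z-19, Z-9

P1 → Z-14 (d²=572765.00)
P2 → Z-4 (d²=8195013.00)
P3 → Z-4 (d²=7003594.00)
P4 → Z-19 (d²=46785989.00)
P5 → Z-9 (d²=24560885.00)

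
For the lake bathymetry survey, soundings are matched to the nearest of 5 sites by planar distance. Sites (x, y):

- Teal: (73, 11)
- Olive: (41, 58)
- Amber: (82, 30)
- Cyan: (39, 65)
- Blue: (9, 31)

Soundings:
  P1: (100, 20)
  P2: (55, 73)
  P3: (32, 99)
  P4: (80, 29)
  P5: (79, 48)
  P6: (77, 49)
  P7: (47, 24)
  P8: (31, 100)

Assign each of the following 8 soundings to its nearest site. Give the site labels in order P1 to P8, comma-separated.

P1 → Amber (d²=424.00)
P2 → Cyan (d²=320.00)
P3 → Cyan (d²=1205.00)
P4 → Amber (d²=5.00)
P5 → Amber (d²=333.00)
P6 → Amber (d²=386.00)
P7 → Teal (d²=845.00)
P8 → Cyan (d²=1289.00)

Amber, Cyan, Cyan, Amber, Amber, Amber, Teal, Cyan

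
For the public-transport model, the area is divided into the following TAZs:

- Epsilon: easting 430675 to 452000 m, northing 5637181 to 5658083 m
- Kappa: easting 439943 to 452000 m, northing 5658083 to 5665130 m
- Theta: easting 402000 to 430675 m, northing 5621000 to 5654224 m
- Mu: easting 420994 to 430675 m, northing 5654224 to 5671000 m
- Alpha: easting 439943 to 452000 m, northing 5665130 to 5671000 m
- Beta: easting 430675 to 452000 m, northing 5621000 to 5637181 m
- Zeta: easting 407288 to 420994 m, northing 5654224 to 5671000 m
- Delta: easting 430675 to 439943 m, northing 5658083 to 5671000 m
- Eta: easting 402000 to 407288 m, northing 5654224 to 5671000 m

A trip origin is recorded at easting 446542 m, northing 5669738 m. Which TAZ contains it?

Alpha

The point has easting = 446542 and northing = 5669738.
Only Alpha satisfies 439943 ≤ easting ≤ 452000 and 5665130 ≤ northing ≤ 5671000.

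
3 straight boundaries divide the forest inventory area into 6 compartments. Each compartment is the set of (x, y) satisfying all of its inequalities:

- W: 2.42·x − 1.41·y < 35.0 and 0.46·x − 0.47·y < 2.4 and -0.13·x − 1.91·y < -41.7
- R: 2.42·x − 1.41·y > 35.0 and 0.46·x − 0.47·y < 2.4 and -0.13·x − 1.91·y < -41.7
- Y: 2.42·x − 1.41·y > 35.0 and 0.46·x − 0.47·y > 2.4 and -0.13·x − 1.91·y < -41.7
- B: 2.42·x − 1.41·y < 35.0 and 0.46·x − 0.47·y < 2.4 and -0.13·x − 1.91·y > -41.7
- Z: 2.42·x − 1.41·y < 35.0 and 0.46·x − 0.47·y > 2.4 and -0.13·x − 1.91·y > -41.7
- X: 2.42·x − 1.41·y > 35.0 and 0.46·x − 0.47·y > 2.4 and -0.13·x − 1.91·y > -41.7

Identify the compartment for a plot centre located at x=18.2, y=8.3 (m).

Z

2.42·18.2 − 1.41·8.3 = 32.341, which is < 35.0
0.46·18.2 − 0.47·8.3 = 4.471, which is > 2.4
-0.13·18.2 − 1.91·8.3 = -18.219, which is > -41.7
This sign pattern matches Z.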